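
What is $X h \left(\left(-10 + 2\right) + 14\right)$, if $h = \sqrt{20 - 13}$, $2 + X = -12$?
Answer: $- 84 \sqrt{7} \approx -222.24$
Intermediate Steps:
$X = -14$ ($X = -2 - 12 = -14$)
$h = \sqrt{7} \approx 2.6458$
$X h \left(\left(-10 + 2\right) + 14\right) = - 14 \sqrt{7} \left(\left(-10 + 2\right) + 14\right) = - 14 \sqrt{7} \left(-8 + 14\right) = - 14 \sqrt{7} \cdot 6 = - 84 \sqrt{7}$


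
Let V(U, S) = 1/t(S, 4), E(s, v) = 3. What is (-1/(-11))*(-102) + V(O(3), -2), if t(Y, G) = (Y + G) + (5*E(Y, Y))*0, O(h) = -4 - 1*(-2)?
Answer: -193/22 ≈ -8.7727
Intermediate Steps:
O(h) = -2 (O(h) = -4 + 2 = -2)
t(Y, G) = G + Y (t(Y, G) = (Y + G) + (5*3)*0 = (G + Y) + 15*0 = (G + Y) + 0 = G + Y)
V(U, S) = 1/(4 + S)
(-1/(-11))*(-102) + V(O(3), -2) = (-1/(-11))*(-102) + 1/(4 - 2) = -1/11*(-1)*(-102) + 1/2 = (1/11)*(-102) + ½ = -102/11 + ½ = -193/22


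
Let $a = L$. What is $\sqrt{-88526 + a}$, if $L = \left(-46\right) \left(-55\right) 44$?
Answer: $\sqrt{22794} \approx 150.98$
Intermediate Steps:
$L = 111320$ ($L = 2530 \cdot 44 = 111320$)
$a = 111320$
$\sqrt{-88526 + a} = \sqrt{-88526 + 111320} = \sqrt{22794}$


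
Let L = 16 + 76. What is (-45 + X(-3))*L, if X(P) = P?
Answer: -4416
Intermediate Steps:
L = 92
(-45 + X(-3))*L = (-45 - 3)*92 = -48*92 = -4416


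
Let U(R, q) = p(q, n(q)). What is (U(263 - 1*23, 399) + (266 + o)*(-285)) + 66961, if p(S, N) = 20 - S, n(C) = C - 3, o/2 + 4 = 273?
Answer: -162558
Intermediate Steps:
o = 538 (o = -8 + 2*273 = -8 + 546 = 538)
n(C) = -3 + C
U(R, q) = 20 - q
(U(263 - 1*23, 399) + (266 + o)*(-285)) + 66961 = ((20 - 1*399) + (266 + 538)*(-285)) + 66961 = ((20 - 399) + 804*(-285)) + 66961 = (-379 - 229140) + 66961 = -229519 + 66961 = -162558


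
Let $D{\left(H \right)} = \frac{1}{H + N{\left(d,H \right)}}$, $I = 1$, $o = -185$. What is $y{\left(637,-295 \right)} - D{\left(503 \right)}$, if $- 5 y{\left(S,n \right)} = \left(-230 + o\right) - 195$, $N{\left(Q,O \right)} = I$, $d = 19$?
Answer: $\frac{61487}{504} \approx 122.0$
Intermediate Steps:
$N{\left(Q,O \right)} = 1$
$y{\left(S,n \right)} = 122$ ($y{\left(S,n \right)} = - \frac{\left(-230 - 185\right) - 195}{5} = - \frac{-415 - 195}{5} = \left(- \frac{1}{5}\right) \left(-610\right) = 122$)
$D{\left(H \right)} = \frac{1}{1 + H}$ ($D{\left(H \right)} = \frac{1}{H + 1} = \frac{1}{1 + H}$)
$y{\left(637,-295 \right)} - D{\left(503 \right)} = 122 - \frac{1}{1 + 503} = 122 - \frac{1}{504} = \frac{61487}{504}$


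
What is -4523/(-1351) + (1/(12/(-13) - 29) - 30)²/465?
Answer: 502658923234/95062122015 ≈ 5.2877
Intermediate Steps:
-4523/(-1351) + (1/(12/(-13) - 29) - 30)²/465 = -4523*(-1/1351) + (1/(12*(-1/13) - 29) - 30)²*(1/465) = 4523/1351 + (1/(-12/13 - 29) - 30)²*(1/465) = 4523/1351 + (1/(-389/13) - 30)²*(1/465) = 4523/1351 + (-13/389 - 30)²*(1/465) = 4523/1351 + (-11683/389)²*(1/465) = 4523/1351 + (136492489/151321)*(1/465) = 4523/1351 + 136492489/70364265 = 502658923234/95062122015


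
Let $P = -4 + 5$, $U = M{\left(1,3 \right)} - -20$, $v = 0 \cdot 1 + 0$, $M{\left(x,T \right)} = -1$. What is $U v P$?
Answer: $0$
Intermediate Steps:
$v = 0$ ($v = 0 + 0 = 0$)
$U = 19$ ($U = -1 - -20 = -1 + 20 = 19$)
$P = 1$
$U v P = 19 \cdot 0 \cdot 1 = 0 \cdot 1 = 0$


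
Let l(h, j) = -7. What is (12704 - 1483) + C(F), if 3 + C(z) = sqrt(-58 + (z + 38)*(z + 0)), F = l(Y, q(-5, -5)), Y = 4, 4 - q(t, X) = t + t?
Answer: 11218 + 5*I*sqrt(11) ≈ 11218.0 + 16.583*I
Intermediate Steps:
q(t, X) = 4 - 2*t (q(t, X) = 4 - (t + t) = 4 - 2*t)
F = -7
C(z) = -3 + sqrt(-58 + z*(38 + z)) (C(z) = -3 + sqrt(-58 + (z + 38)*(z + 0)) = -3 + sqrt(-58 + (38 + z)*z) = -3 + sqrt(-58 + z*(38 + z)))
(12704 - 1483) + C(F) = (12704 - 1483) + (-3 + sqrt(-58 + (-7)**2 + 38*(-7))) = 11221 + (-3 + sqrt(-58 + 49 - 266)) = 11221 + (-3 + sqrt(-275)) = 11221 + (-3 + 5*I*sqrt(11)) = 11218 + 5*I*sqrt(11)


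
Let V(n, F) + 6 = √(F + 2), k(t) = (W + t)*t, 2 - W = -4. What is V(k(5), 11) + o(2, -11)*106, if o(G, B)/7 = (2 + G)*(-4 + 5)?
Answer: 2962 + √13 ≈ 2965.6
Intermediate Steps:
W = 6 (W = 2 - 1*(-4) = 2 + 4 = 6)
o(G, B) = 14 + 7*G (o(G, B) = 7*((2 + G)*(-4 + 5)) = 7*((2 + G)*1) = 7*(2 + G) = 14 + 7*G)
k(t) = t*(6 + t) (k(t) = (6 + t)*t = t*(6 + t))
V(n, F) = -6 + √(2 + F) (V(n, F) = -6 + √(F + 2) = -6 + √(2 + F))
V(k(5), 11) + o(2, -11)*106 = (-6 + √(2 + 11)) + (14 + 7*2)*106 = (-6 + √13) + (14 + 14)*106 = (-6 + √13) + 28*106 = (-6 + √13) + 2968 = 2962 + √13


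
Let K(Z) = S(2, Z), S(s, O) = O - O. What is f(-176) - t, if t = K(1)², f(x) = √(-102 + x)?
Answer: I*√278 ≈ 16.673*I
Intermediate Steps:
S(s, O) = 0
K(Z) = 0
t = 0 (t = 0² = 0)
f(-176) - t = √(-102 - 176) - 1*0 = √(-278) + 0 = I*√278 + 0 = I*√278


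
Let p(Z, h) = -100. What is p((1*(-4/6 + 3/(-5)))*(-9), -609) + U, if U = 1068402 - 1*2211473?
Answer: -1143171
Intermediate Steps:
U = -1143071 (U = 1068402 - 2211473 = -1143071)
p((1*(-4/6 + 3/(-5)))*(-9), -609) + U = -100 - 1143071 = -1143171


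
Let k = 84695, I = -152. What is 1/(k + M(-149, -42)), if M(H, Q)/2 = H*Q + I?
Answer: 1/96907 ≈ 1.0319e-5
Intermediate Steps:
M(H, Q) = -304 + 2*H*Q (M(H, Q) = 2*(H*Q - 152) = 2*(-152 + H*Q) = -304 + 2*H*Q)
1/(k + M(-149, -42)) = 1/(84695 + (-304 + 2*(-149)*(-42))) = 1/(84695 + (-304 + 12516)) = 1/(84695 + 12212) = 1/96907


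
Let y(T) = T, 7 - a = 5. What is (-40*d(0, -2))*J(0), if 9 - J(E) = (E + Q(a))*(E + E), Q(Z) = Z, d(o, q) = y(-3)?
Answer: 1080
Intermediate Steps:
a = 2 (a = 7 - 1*5 = 7 - 5 = 2)
d(o, q) = -3
J(E) = 9 - 2*E*(2 + E) (J(E) = 9 - (E + 2)*(E + E) = 9 - (2 + E)*2*E = 9 - 2*E*(2 + E))
(-40*d(0, -2))*J(0) = (-40*(-3))*(9 - 4*0 - 2*0²) = 120*(9 + 0 - 2*0) = 120*(9 + 0 + 0) = 120*9 = 1080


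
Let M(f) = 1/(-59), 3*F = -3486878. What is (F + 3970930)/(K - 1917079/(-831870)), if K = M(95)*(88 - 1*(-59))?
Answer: -137848847170320/9177229 ≈ -1.5021e+7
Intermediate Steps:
F = -3486878/3 (F = (⅓)*(-3486878) = -3486878/3 ≈ -1.1623e+6)
M(f) = -1/59
K = -147/59 (K = -(88 - 1*(-59))/59 = -(88 + 59)/59 = -1/59*147 = -147/59 ≈ -2.4915)
(F + 3970930)/(K - 1917079/(-831870)) = (-3486878/3 + 3970930)/(-147/59 - 1917079/(-831870)) = 8425912/(3*(-147/59 - 1917079*(-1/831870))) = 8425912/(3*(-147/59 + 1917079/831870)) = 8425912/(3*(-9177229/49080330)) = (8425912/3)*(-49080330/9177229) = -137848847170320/9177229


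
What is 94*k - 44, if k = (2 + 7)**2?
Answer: 7570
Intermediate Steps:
k = 81 (k = 9**2 = 81)
94*k - 44 = 94*81 - 44 = 7614 - 44 = 7570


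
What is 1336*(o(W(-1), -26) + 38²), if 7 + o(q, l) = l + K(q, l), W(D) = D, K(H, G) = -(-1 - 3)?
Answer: 1890440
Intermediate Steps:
K(H, G) = 4 (K(H, G) = -1*(-4) = 4)
o(q, l) = -3 + l (o(q, l) = -7 + (l + 4) = -7 + (4 + l) = -3 + l)
1336*(o(W(-1), -26) + 38²) = 1336*((-3 - 26) + 38²) = 1336*(-29 + 1444) = 1336*1415 = 1890440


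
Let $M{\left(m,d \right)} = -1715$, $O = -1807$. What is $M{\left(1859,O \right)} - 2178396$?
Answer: $-2180111$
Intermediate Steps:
$M{\left(1859,O \right)} - 2178396 = -1715 - 2178396 = -2180111$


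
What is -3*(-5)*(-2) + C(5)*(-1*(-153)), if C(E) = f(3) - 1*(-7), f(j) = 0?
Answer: 1041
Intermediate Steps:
C(E) = 7 (C(E) = 0 - 1*(-7) = 0 + 7 = 7)
-3*(-5)*(-2) + C(5)*(-1*(-153)) = -3*(-5)*(-2) + 7*(-1*(-153)) = 15*(-2) + 7*153 = -30 + 1071 = 1041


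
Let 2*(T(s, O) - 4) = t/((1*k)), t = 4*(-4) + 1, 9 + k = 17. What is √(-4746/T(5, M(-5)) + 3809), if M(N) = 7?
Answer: √110705/7 ≈ 47.532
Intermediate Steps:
k = 8 (k = -9 + 17 = 8)
t = -15 (t = -16 + 1 = -15)
T(s, O) = 49/16 (T(s, O) = 4 + (-15/(1*8))/2 = 4 + (-15/8)/2 = 4 + (-15*⅛)/2 = 4 + (½)*(-15/8) = 4 - 15/16 = 49/16)
√(-4746/T(5, M(-5)) + 3809) = √(-4746/49/16 + 3809) = √(-4746*16/49 + 3809) = √(-10848/7 + 3809) = √(15815/7) = √110705/7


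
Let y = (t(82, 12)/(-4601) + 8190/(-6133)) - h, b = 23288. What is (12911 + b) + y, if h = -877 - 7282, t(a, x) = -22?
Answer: 1251653524750/28217933 ≈ 44357.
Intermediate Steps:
h = -8159
y = 230192568083/28217933 (y = (-22/(-4601) + 8190/(-6133)) - 1*(-8159) = (-22*(-1/4601) + 8190*(-1/6133)) + 8159 = (22/4601 - 8190/6133) + 8159 = -37547264/28217933 + 8159 = 230192568083/28217933 ≈ 8157.7)
(12911 + b) + y = (12911 + 23288) + 230192568083/28217933 = 36199 + 230192568083/28217933 = 1251653524750/28217933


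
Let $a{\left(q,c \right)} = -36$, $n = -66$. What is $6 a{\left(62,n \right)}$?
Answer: $-216$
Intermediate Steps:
$6 a{\left(62,n \right)} = 6 \left(-36\right) = -216$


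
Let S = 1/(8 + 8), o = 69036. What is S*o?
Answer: 17259/4 ≈ 4314.8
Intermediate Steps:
S = 1/16 ≈ 0.062500
S*o = (1/16)*69036 = 17259/4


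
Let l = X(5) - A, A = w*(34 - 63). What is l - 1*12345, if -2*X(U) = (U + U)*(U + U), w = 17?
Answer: -11902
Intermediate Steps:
X(U) = -2*U² (X(U) = -(U + U)*(U + U)/2 = -2*U*2*U/2 = -2*U²)
A = -493 (A = 17*(34 - 63) = 17*(-29) = -493)
l = 443 (l = -2*5² - 1*(-493) = -2*25 + 493 = -50 + 493 = 443)
l - 1*12345 = 443 - 1*12345 = 443 - 12345 = -11902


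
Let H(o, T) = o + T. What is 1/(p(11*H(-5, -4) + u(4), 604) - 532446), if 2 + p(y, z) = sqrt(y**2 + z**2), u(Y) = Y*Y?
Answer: -532448/283500500999 - sqrt(371705)/283500500999 ≈ -1.8803e-6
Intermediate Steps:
u(Y) = Y**2
H(o, T) = T + o
p(y, z) = -2 + sqrt(y**2 + z**2)
1/(p(11*H(-5, -4) + u(4), 604) - 532446) = 1/((-2 + sqrt((11*(-4 - 5) + 4**2)**2 + 604**2)) - 532446) = 1/((-2 + sqrt((11*(-9) + 16)**2 + 364816)) - 532446) = 1/((-2 + sqrt((-99 + 16)**2 + 364816)) - 532446) = 1/((-2 + sqrt((-83)**2 + 364816)) - 532446) = 1/((-2 + sqrt(6889 + 364816)) - 532446) = 1/((-2 + sqrt(371705)) - 532446) = 1/(-532448 + sqrt(371705))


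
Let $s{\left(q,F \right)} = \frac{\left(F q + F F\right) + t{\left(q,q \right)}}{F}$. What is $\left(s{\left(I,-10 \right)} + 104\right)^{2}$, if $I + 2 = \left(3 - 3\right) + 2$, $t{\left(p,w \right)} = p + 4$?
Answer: $\frac{219024}{25} \approx 8761.0$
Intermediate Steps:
$t{\left(p,w \right)} = 4 + p$
$I = 0$ ($I = -2 + \left(\left(3 - 3\right) + 2\right) = -2 + \left(0 + 2\right) = -2 + 2 = 0$)
$s{\left(q,F \right)} = \frac{4 + q + F^{2} + F q}{F}$ ($s{\left(q,F \right)} = \frac{\left(F q + F F\right) + \left(4 + q\right)}{F} = \frac{\left(F q + F^{2}\right) + \left(4 + q\right)}{F} = \frac{\left(F^{2} + F q\right) + \left(4 + q\right)}{F} = \frac{4 + q + F^{2} + F q}{F}$)
$\left(s{\left(I,-10 \right)} + 104\right)^{2} = \left(\frac{4 + 0 - 10 \left(-10 + 0\right)}{-10} + 104\right)^{2} = \left(- \frac{4 + 0 - -100}{10} + 104\right)^{2} = \left(- \frac{4 + 0 + 100}{10} + 104\right)^{2} = \left(\left(- \frac{1}{10}\right) 104 + 104\right)^{2} = \left(- \frac{52}{5} + 104\right)^{2} = \left(\frac{468}{5}\right)^{2} = \frac{219024}{25}$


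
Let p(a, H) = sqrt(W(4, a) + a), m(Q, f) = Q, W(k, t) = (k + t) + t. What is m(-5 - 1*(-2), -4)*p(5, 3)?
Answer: -3*sqrt(19) ≈ -13.077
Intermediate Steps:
W(k, t) = k + 2*t
p(a, H) = sqrt(4 + 3*a) (p(a, H) = sqrt((4 + 2*a) + a) = sqrt(4 + 3*a))
m(-5 - 1*(-2), -4)*p(5, 3) = (-5 - 1*(-2))*sqrt(4 + 3*5) = (-5 + 2)*sqrt(4 + 15) = -3*sqrt(19)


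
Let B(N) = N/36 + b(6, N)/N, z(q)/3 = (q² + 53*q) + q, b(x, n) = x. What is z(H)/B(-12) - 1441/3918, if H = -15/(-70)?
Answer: -20249416/479955 ≈ -42.190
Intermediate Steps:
H = 3/14 (H = -15*(-1/70) = 3/14 ≈ 0.21429)
z(q) = 3*q² + 162*q (z(q) = 3*((q² + 53*q) + q) = 3*(q² + 54*q) = 3*q² + 162*q)
B(N) = 6/N + N/36 (B(N) = N/36 + 6/N = 6/N + N/36)
z(H)/B(-12) - 1441/3918 = (3*(3/14)*(54 + 3/14))/(6/(-12) + (1/36)*(-12)) - 1441/3918 = (3*(3/14)*(759/14))/(6*(-1/12) - ⅓) - 1441*1/3918 = 6831/(196*(-½ - ⅓)) - 1441/3918 = 6831/(196*(-⅚)) - 1441/3918 = (6831/196)*(-6/5) - 1441/3918 = -20493/490 - 1441/3918 = -20249416/479955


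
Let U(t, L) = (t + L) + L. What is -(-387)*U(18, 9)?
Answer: 13932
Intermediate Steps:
U(t, L) = t + 2*L (U(t, L) = (L + t) + L = t + 2*L)
-(-387)*U(18, 9) = -(-387)*(18 + 2*9) = -(-387)*(18 + 18) = -(-387)*36 = -387*(-36) = 13932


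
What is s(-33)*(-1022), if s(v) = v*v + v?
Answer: -1079232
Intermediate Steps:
s(v) = v + v² (s(v) = v² + v = v + v²)
s(-33)*(-1022) = -33*(1 - 33)*(-1022) = -33*(-32)*(-1022) = 1056*(-1022) = -1079232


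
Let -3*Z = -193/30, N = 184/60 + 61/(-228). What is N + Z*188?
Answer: 277673/684 ≈ 405.95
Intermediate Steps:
N = 3191/1140 (N = 184*(1/60) + 61*(-1/228) = 46/15 - 61/228 = 3191/1140 ≈ 2.7991)
Z = 193/90 (Z = -(-193)/(3*30) = -⅓*(-193/30) = 193/90 ≈ 2.1444)
N + Z*188 = 3191/1140 + (193/90)*188 = 3191/1140 + 18142/45 = 277673/684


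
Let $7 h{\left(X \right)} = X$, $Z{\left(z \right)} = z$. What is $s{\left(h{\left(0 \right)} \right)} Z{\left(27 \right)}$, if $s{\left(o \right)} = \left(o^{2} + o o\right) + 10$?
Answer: $270$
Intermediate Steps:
$h{\left(X \right)} = \frac{X}{7}$
$s{\left(o \right)} = 10 + 2 o^{2}$ ($s{\left(o \right)} = \left(o^{2} + o^{2}\right) + 10 = 2 o^{2} + 10 = 10 + 2 o^{2}$)
$s{\left(h{\left(0 \right)} \right)} Z{\left(27 \right)} = \left(10 + 2 \left(\frac{1}{7} \cdot 0\right)^{2}\right) 27 = \left(10 + 2 \cdot 0^{2}\right) 27 = \left(10 + 2 \cdot 0\right) 27 = \left(10 + 0\right) 27 = 10 \cdot 27 = 270$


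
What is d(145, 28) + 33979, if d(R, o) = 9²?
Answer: 34060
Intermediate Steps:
d(R, o) = 81
d(145, 28) + 33979 = 81 + 33979 = 34060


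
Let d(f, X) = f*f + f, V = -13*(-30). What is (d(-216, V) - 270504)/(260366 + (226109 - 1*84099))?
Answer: -28008/50297 ≈ -0.55685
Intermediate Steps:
V = 390
d(f, X) = f + f**2 (d(f, X) = f**2 + f = f + f**2)
(d(-216, V) - 270504)/(260366 + (226109 - 1*84099)) = (-216*(1 - 216) - 270504)/(260366 + (226109 - 1*84099)) = (-216*(-215) - 270504)/(260366 + (226109 - 84099)) = (46440 - 270504)/(260366 + 142010) = -224064/402376 = -224064*1/402376 = -28008/50297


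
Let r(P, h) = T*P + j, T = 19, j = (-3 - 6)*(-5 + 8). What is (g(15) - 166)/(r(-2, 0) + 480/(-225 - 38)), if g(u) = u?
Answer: 39713/17575 ≈ 2.2596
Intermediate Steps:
j = -27 (j = -9*3 = -27)
r(P, h) = -27 + 19*P (r(P, h) = 19*P - 27 = -27 + 19*P)
(g(15) - 166)/(r(-2, 0) + 480/(-225 - 38)) = (15 - 166)/((-27 + 19*(-2)) + 480/(-225 - 38)) = -151/((-27 - 38) + 480/(-263)) = -151/(-65 + 480*(-1/263)) = -151/(-65 - 480/263) = -151/(-17575/263) = -151*(-263/17575) = 39713/17575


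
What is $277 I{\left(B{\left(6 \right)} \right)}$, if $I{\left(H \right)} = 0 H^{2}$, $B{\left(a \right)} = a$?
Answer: $0$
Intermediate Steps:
$I{\left(H \right)} = 0$
$277 I{\left(B{\left(6 \right)} \right)} = 277 \cdot 0 = 0$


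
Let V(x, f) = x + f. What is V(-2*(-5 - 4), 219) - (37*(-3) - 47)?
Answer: 395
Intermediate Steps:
V(x, f) = f + x
V(-2*(-5 - 4), 219) - (37*(-3) - 47) = (219 - 2*(-5 - 4)) - (37*(-3) - 47) = (219 - 2*(-9)) - (-111 - 47) = (219 + 18) - 1*(-158) = 237 + 158 = 395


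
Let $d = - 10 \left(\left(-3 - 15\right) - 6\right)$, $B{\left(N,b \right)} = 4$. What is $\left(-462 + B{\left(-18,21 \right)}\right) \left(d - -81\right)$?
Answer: $-147018$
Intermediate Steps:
$d = 240$ ($d = - 10 \left(\left(-3 - 15\right) - 6\right) = - 10 \left(-18 - 6\right) = \left(-10\right) \left(-24\right) = 240$)
$\left(-462 + B{\left(-18,21 \right)}\right) \left(d - -81\right) = \left(-462 + 4\right) \left(240 - -81\right) = - 458 \left(240 + 81\right) = \left(-458\right) 321 = -147018$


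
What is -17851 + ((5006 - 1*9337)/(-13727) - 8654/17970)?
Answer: -2201710965539/123337095 ≈ -17851.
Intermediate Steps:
-17851 + ((5006 - 1*9337)/(-13727) - 8654/17970) = -17851 + ((5006 - 9337)*(-1/13727) - 8654*1/17970) = -17851 + (-4331*(-1/13727) - 4327/8985) = -17851 + (4331/13727 - 4327/8985) = -17851 - 20482694/123337095 = -2201710965539/123337095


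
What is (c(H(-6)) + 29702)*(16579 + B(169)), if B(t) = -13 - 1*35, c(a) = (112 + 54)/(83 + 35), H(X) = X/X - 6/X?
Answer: 28970594031/59 ≈ 4.9103e+8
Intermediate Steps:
H(X) = 1 - 6/X
c(a) = 83/59 (c(a) = 166/118 = 166*(1/118) = 83/59)
B(t) = -48 (B(t) = -13 - 35 = -48)
(c(H(-6)) + 29702)*(16579 + B(169)) = (83/59 + 29702)*(16579 - 48) = (1752501/59)*16531 = 28970594031/59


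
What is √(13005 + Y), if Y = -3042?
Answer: 9*√123 ≈ 99.815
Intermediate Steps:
√(13005 + Y) = √(13005 - 3042) = √9963 = 9*√123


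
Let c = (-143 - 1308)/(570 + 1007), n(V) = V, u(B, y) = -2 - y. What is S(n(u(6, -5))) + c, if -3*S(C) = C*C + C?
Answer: -7759/1577 ≈ -4.9201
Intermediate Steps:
S(C) = -C/3 - C²/3 (S(C) = -(C*C + C)/3 = -(C² + C)/3 = -(C + C²)/3 = -C/3 - C²/3)
c = -1451/1577 ≈ -0.92010
S(n(u(6, -5))) + c = -(-2 - 1*(-5))*(1 + (-2 - 1*(-5)))/3 - 1451/1577 = -(-2 + 5)*(1 + (-2 + 5))/3 - 1451/1577 = -⅓*3*(1 + 3) - 1451/1577 = -⅓*3*4 - 1451/1577 = -4 - 1451/1577 = -7759/1577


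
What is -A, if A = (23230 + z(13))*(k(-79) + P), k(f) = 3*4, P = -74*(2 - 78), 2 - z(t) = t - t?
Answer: -130935552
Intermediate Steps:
z(t) = 2 (z(t) = 2 - (t - t) = 2 - 1*0 = 2 + 0 = 2)
P = 5624 (P = -74*(-76) = 5624)
k(f) = 12
A = 130935552 (A = (23230 + 2)*(12 + 5624) = 23232*5636 = 130935552)
-A = -1*130935552 = -130935552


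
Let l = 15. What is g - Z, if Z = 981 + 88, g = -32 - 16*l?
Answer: -1341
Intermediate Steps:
g = -272 (g = -32 - 16*15 = -32 - 240 = -272)
Z = 1069
g - Z = -272 - 1*1069 = -272 - 1069 = -1341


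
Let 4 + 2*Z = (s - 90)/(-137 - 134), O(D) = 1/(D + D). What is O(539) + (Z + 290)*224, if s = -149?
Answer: 18875262831/292138 ≈ 64611.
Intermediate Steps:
O(D) = 1/(2*D)
Z = -845/542 (Z = -2 + ((-149 - 90)/(-137 - 134))/2 = -2 + (-239/(-271))/2 = -2 + (-239*(-1/271))/2 = -2 + (½)*(239/271) = -2 + 239/542 = -845/542 ≈ -1.5590)
O(539) + (Z + 290)*224 = (½)/539 + (-845/542 + 290)*224 = (½)*(1/539) + (156335/542)*224 = 1/1078 + 17509520/271 = 18875262831/292138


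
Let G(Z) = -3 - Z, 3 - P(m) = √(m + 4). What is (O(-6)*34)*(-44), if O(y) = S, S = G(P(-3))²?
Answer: -37400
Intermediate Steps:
P(m) = 3 - √(4 + m) (P(m) = 3 - √(m + 4) = 3 - √(4 + m))
S = 25 (S = (-3 - (3 - √(4 - 3)))² = (-3 - (3 - √1))² = (-3 - (3 - 1*1))² = (-3 - (3 - 1))² = (-3 - 1*2)² = (-3 - 2)² = (-5)² = 25)
O(y) = 25
(O(-6)*34)*(-44) = (25*34)*(-44) = 850*(-44) = -37400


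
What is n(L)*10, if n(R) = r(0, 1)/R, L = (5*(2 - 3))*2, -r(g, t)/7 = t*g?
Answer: 0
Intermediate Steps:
r(g, t) = -7*g*t (r(g, t) = -7*t*g = -7*g*t)
L = -10 (L = (5*(-1))*2 = -5*2 = -10)
n(R) = 0 (n(R) = (-7*0*1)/R = 0/R = 0)
n(L)*10 = 0*10 = 0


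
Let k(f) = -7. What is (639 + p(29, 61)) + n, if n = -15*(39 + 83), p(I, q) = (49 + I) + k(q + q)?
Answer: -1120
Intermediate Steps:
p(I, q) = 42 + I (p(I, q) = (49 + I) - 7 = 42 + I)
n = -1830 (n = -15*122 = -1830)
(639 + p(29, 61)) + n = (639 + (42 + 29)) - 1830 = (639 + 71) - 1830 = 710 - 1830 = -1120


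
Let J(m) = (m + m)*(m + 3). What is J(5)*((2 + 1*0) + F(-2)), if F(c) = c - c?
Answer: 160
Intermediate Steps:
J(m) = 2*m*(3 + m) (J(m) = (2*m)*(3 + m) = 2*m*(3 + m))
F(c) = 0
J(5)*((2 + 1*0) + F(-2)) = (2*5*(3 + 5))*((2 + 1*0) + 0) = (2*5*8)*((2 + 0) + 0) = 80*(2 + 0) = 80*2 = 160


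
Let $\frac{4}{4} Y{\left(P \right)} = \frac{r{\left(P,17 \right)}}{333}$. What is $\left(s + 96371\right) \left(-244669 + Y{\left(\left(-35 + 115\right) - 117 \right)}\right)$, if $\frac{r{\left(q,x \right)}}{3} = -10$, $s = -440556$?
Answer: $\frac{9347468815765}{111} \approx 8.4211 \cdot 10^{10}$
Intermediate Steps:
$r{\left(q,x \right)} = -30$ ($r{\left(q,x \right)} = 3 \left(-10\right) = -30$)
$Y{\left(P \right)} = - \frac{10}{111}$ ($Y{\left(P \right)} = - \frac{30}{333} = \left(-30\right) \frac{1}{333} = - \frac{10}{111}$)
$\left(s + 96371\right) \left(-244669 + Y{\left(\left(-35 + 115\right) - 117 \right)}\right) = \left(-440556 + 96371\right) \left(-244669 - \frac{10}{111}\right) = \left(-344185\right) \left(- \frac{27158269}{111}\right) = \frac{9347468815765}{111}$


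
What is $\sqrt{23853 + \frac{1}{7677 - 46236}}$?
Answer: $\frac{\sqrt{35464556422734}}{38559} \approx 154.44$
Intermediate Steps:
$\sqrt{23853 + \frac{1}{7677 - 46236}} = \sqrt{23853 + \frac{1}{-38559}} = \sqrt{23853 - \frac{1}{38559}} = \sqrt{\frac{919747826}{38559}} = \frac{\sqrt{35464556422734}}{38559}$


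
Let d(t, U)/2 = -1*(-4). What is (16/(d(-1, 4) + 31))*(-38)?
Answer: -608/39 ≈ -15.590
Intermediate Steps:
d(t, U) = 8 (d(t, U) = 2*(-1*(-4)) = 2*4 = 8)
(16/(d(-1, 4) + 31))*(-38) = (16/(8 + 31))*(-38) = (16/39)*(-38) = -608/39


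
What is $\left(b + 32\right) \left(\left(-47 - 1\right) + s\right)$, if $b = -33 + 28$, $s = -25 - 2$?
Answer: $-2025$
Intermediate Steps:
$s = -27$ ($s = -25 - 2 = -27$)
$b = -5$
$\left(b + 32\right) \left(\left(-47 - 1\right) + s\right) = \left(-5 + 32\right) \left(\left(-47 - 1\right) - 27\right) = 27 \left(-48 - 27\right) = 27 \left(-75\right) = -2025$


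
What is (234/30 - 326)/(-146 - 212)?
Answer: 1591/1790 ≈ 0.88883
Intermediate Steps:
(234/30 - 326)/(-146 - 212) = (234*(1/30) - 326)/(-358) = (39/5 - 326)*(-1/358) = -1591/5*(-1/358) = 1591/1790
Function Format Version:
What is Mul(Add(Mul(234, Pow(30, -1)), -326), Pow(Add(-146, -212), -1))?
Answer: Rational(1591, 1790) ≈ 0.88883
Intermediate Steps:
Mul(Add(Mul(234, Pow(30, -1)), -326), Pow(Add(-146, -212), -1)) = Mul(Add(Mul(234, Rational(1, 30)), -326), Pow(-358, -1)) = Mul(Add(Rational(39, 5), -326), Rational(-1, 358)) = Mul(Rational(-1591, 5), Rational(-1, 358)) = Rational(1591, 1790)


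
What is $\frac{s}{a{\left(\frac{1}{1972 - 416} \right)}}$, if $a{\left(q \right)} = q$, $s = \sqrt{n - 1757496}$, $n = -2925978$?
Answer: $4668 i \sqrt{520386} \approx 3.3674 \cdot 10^{6} i$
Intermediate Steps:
$s = 3 i \sqrt{520386}$ ($s = \sqrt{-2925978 - 1757496} = \sqrt{-4683474} = 3 i \sqrt{520386} \approx 2164.1 i$)
$\frac{s}{a{\left(\frac{1}{1972 - 416} \right)}} = \frac{3 i \sqrt{520386}}{\frac{1}{1972 - 416}} = \frac{3 i \sqrt{520386}}{\frac{1}{1556}} = 3 i \sqrt{520386} \frac{1}{\frac{1}{1556}} = 3 i \sqrt{520386} \cdot 1556 = 4668 i \sqrt{520386}$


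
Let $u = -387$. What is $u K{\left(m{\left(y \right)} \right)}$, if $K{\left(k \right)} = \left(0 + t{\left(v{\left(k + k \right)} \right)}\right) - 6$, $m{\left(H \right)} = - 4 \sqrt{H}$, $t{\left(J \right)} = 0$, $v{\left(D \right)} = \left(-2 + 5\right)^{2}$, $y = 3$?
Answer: $2322$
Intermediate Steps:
$v{\left(D \right)} = 9$ ($v{\left(D \right)} = 3^{2} = 9$)
$K{\left(k \right)} = -6$ ($K{\left(k \right)} = \left(0 + 0\right) - 6 = 0 - 6 = -6$)
$u K{\left(m{\left(y \right)} \right)} = \left(-387\right) \left(-6\right) = 2322$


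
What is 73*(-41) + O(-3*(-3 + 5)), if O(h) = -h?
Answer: -2987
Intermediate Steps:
73*(-41) + O(-3*(-3 + 5)) = 73*(-41) - (-3)*(-3 + 5) = -2993 - (-3)*2 = -2993 - 1*(-6) = -2993 + 6 = -2987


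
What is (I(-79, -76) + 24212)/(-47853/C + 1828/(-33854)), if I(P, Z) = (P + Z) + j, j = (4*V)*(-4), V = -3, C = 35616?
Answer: -968815355424/56170717 ≈ -17248.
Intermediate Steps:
j = 48 (j = (4*(-3))*(-4) = -12*(-4) = 48)
I(P, Z) = 48 + P + Z (I(P, Z) = (P + Z) + 48 = 48 + P + Z)
(I(-79, -76) + 24212)/(-47853/C + 1828/(-33854)) = ((48 - 79 - 76) + 24212)/(-47853/35616 + 1828/(-33854)) = (-107 + 24212)/(-47853*1/35616 + 1828*(-1/33854)) = 24105/(-15951/11872 - 914/16927) = 24105/(-280853585/200957344) = 24105*(-200957344/280853585) = -968815355424/56170717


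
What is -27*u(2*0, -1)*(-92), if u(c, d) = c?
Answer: 0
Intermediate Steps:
-27*u(2*0, -1)*(-92) = -54*0*(-92) = -27*0*(-92) = 0*(-92) = 0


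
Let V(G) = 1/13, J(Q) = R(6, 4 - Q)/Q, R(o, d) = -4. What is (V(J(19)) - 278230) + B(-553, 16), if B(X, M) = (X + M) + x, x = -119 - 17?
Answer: -3625738/13 ≈ -2.7890e+5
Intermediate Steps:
x = -136
B(X, M) = -136 + M + X (B(X, M) = (X + M) - 136 = (M + X) - 136 = -136 + M + X)
J(Q) = -4/Q
V(G) = 1/13
(V(J(19)) - 278230) + B(-553, 16) = (1/13 - 278230) + (-136 + 16 - 553) = -3616989/13 - 673 = -3625738/13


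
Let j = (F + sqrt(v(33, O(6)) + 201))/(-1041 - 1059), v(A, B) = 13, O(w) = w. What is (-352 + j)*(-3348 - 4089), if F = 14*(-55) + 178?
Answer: 457752308/175 + 2479*sqrt(214)/700 ≈ 2.6158e+6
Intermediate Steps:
F = -592 (F = -770 + 178 = -592)
j = 148/525 - sqrt(214)/2100 (j = (-592 + sqrt(13 + 201))/(-1041 - 1059) = (-592 + sqrt(214))/(-2100) = (-592 + sqrt(214))*(-1/2100) = 148/525 - sqrt(214)/2100 ≈ 0.27494)
(-352 + j)*(-3348 - 4089) = (-352 + (148/525 - sqrt(214)/2100))*(-3348 - 4089) = (-184652/525 - sqrt(214)/2100)*(-7437) = 457752308/175 + 2479*sqrt(214)/700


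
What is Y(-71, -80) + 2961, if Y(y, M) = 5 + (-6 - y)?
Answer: 3031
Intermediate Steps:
Y(y, M) = -1 - y
Y(-71, -80) + 2961 = (-1 - 1*(-71)) + 2961 = (-1 + 71) + 2961 = 70 + 2961 = 3031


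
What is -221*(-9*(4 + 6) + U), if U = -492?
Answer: 128622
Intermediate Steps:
-221*(-9*(4 + 6) + U) = -221*(-9*(4 + 6) - 492) = -221*(-9*10 - 492) = -221*(-90 - 492) = -221*(-582) = 128622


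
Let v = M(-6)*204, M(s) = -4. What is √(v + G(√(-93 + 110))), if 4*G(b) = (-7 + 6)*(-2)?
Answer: I*√3262/2 ≈ 28.557*I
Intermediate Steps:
G(b) = ½ (G(b) = ((-7 + 6)*(-2))/4 = (-1*(-2))/4 = (¼)*2 = ½)
v = -816 (v = -4*204 = -816)
√(v + G(√(-93 + 110))) = √(-816 + ½) = √(-1631/2) = I*√3262/2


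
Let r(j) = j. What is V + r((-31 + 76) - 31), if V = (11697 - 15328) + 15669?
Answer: 12052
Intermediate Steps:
V = 12038 (V = -3631 + 15669 = 12038)
V + r((-31 + 76) - 31) = 12038 + ((-31 + 76) - 31) = 12038 + (45 - 31) = 12038 + 14 = 12052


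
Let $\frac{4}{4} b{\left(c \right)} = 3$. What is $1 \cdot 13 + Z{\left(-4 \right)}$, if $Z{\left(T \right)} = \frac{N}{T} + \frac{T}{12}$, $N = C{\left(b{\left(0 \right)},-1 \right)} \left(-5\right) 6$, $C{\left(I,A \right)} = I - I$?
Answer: $\frac{38}{3} \approx 12.667$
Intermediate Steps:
$b{\left(c \right)} = 3$
$C{\left(I,A \right)} = 0$
$N = 0$ ($N = 0 \left(-5\right) 6 = 0 \cdot 6 = 0$)
$Z{\left(T \right)} = \frac{T}{12}$ ($Z{\left(T \right)} = \frac{0}{T} + \frac{T}{12} = 0 + T \frac{1}{12} = 0 + \frac{T}{12} = \frac{T}{12}$)
$1 \cdot 13 + Z{\left(-4 \right)} = 1 \cdot 13 + \frac{1}{12} \left(-4\right) = 13 - \frac{1}{3} = \frac{38}{3}$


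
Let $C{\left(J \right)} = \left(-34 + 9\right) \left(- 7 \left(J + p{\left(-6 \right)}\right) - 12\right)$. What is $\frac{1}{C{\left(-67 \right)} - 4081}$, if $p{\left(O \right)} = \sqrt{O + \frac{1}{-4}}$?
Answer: $- \frac{62024}{962509769} - \frac{1750 i}{962509769} \approx -6.444 \cdot 10^{-5} - 1.8182 \cdot 10^{-6} i$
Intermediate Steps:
$p{\left(O \right)} = \sqrt{- \frac{1}{4} + O}$ ($p{\left(O \right)} = \sqrt{O - \frac{1}{4}} = \sqrt{- \frac{1}{4} + O}$)
$C{\left(J \right)} = 300 + 175 J + \frac{875 i}{2}$ ($C{\left(J \right)} = \left(-34 + 9\right) \left(- 7 \left(J + \frac{\sqrt{-1 + 4 \left(-6\right)}}{2}\right) - 12\right) = - 25 \left(- 7 \left(J + \frac{\sqrt{-1 - 24}}{2}\right) - 12\right) = - 25 \left(- 7 \left(J + \frac{\sqrt{-25}}{2}\right) - 12\right) = - 25 \left(- 7 \left(J + \frac{5 i}{2}\right) - 12\right) = - 25 \left(\left(- 7 J - \frac{35 i}{2}\right) - 12\right) = - 25 \left(-12 - 7 J - \frac{35 i}{2}\right) = 300 + 175 J + \frac{875 i}{2}$)
$\frac{1}{C{\left(-67 \right)} - 4081} = \frac{1}{\left(300 + 175 \left(-67\right) + \frac{875 i}{2}\right) - 4081} = \frac{1}{\left(300 - 11725 + \frac{875 i}{2}\right) - 4081} = \frac{1}{\left(-11425 + \frac{875 i}{2}\right) - 4081} = \frac{1}{-15506 + \frac{875 i}{2}} = \frac{4 \left(-15506 - \frac{875 i}{2}\right)}{962509769}$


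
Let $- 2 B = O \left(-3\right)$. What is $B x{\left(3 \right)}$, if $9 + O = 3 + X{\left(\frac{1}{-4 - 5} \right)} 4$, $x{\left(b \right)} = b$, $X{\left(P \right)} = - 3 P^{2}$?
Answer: $- \frac{83}{3} \approx -27.667$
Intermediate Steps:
$O = - \frac{166}{27}$ ($O = -9 + \left(3 + - 3 \left(\frac{1}{-4 - 5}\right)^{2} \cdot 4\right) = -9 + \left(3 + - 3 \left(\frac{1}{-9}\right)^{2} \cdot 4\right) = -9 + \left(3 + - 3 \left(- \frac{1}{9}\right)^{2} \cdot 4\right) = -9 + \left(3 + \left(-3\right) \frac{1}{81} \cdot 4\right) = -9 + \left(3 - \frac{4}{27}\right) = -9 + \frac{77}{27} = - \frac{166}{27} \approx -6.1481$)
$B = - \frac{83}{9}$ ($B = - \frac{\left(- \frac{166}{27}\right) \left(-3\right)}{2} = \left(- \frac{1}{2}\right) \frac{166}{9} = - \frac{83}{9} \approx -9.2222$)
$B x{\left(3 \right)} = \left(- \frac{83}{9}\right) 3 = - \frac{83}{3}$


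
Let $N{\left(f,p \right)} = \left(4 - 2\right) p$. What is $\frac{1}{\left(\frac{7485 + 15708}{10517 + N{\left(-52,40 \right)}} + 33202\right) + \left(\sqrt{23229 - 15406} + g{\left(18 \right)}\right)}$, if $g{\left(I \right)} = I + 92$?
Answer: $\frac{3741063752829}{124629625074821242} - \frac{112296409 \sqrt{7823}}{124629625074821242} \approx 2.9938 \cdot 10^{-5}$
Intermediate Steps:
$N{\left(f,p \right)} = 2 p$
$g{\left(I \right)} = 92 + I$
$\frac{1}{\left(\frac{7485 + 15708}{10517 + N{\left(-52,40 \right)}} + 33202\right) + \left(\sqrt{23229 - 15406} + g{\left(18 \right)}\right)} = \frac{1}{\left(\frac{7485 + 15708}{10517 + 2 \cdot 40} + 33202\right) + \left(\sqrt{23229 - 15406} + \left(92 + 18\right)\right)} = \frac{1}{\left(\frac{23193}{10517 + 80} + 33202\right) + \left(\sqrt{7823} + 110\right)} = \frac{1}{\left(\frac{23193}{10597} + 33202\right) + \left(110 + \sqrt{7823}\right)} = \frac{1}{\frac{351864787}{10597} + \left(110 + \sqrt{7823}\right)} = \frac{1}{\frac{353030457}{10597} + \sqrt{7823}}$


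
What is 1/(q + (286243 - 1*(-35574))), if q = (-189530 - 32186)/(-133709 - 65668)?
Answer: 199377/64163129725 ≈ 3.1073e-6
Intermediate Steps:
q = 221716/199377 (q = -221716/(-199377) = -221716*(-1/199377) = 221716/199377 ≈ 1.1120)
1/(q + (286243 - 1*(-35574))) = 1/(221716/199377 + (286243 - 1*(-35574))) = 1/(221716/199377 + (286243 + 35574)) = 1/(221716/199377 + 321817) = 1/(64163129725/199377) = 199377/64163129725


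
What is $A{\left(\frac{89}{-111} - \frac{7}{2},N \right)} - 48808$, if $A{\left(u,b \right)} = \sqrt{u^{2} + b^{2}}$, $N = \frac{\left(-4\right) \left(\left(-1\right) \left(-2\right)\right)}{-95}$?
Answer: $-48808 + \frac{\sqrt{8234179801}}{21090} \approx -48804.0$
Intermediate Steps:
$N = \frac{8}{95}$ ($N = \left(-4\right) 2 \left(- \frac{1}{95}\right) = \left(-8\right) \left(- \frac{1}{95}\right) = \frac{8}{95} \approx 0.084211$)
$A{\left(u,b \right)} = \sqrt{b^{2} + u^{2}}$
$A{\left(\frac{89}{-111} - \frac{7}{2},N \right)} - 48808 = \sqrt{\left(\frac{8}{95}\right)^{2} + \left(\frac{89}{-111} - \frac{7}{2}\right)^{2}} - 48808 = \sqrt{\frac{64}{9025} + \left(89 \left(- \frac{1}{111}\right) - \frac{7}{2}\right)^{2}} - 48808 = \sqrt{\frac{64}{9025} + \left(- \frac{89}{111} - \frac{7}{2}\right)^{2}} - 48808 = \sqrt{\frac{64}{9025} + \left(- \frac{955}{222}\right)^{2}} - 48808 = \sqrt{\frac{64}{9025} + \frac{912025}{49284}} - 48808 = \sqrt{\frac{8234179801}{444788100}} - 48808 = \frac{\sqrt{8234179801}}{21090} - 48808 = -48808 + \frac{\sqrt{8234179801}}{21090}$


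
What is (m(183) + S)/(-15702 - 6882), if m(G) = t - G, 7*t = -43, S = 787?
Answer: -1395/52696 ≈ -0.026473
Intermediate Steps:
t = -43/7 (t = (⅐)*(-43) = -43/7 ≈ -6.1429)
m(G) = -43/7 - G
(m(183) + S)/(-15702 - 6882) = ((-43/7 - 1*183) + 787)/(-15702 - 6882) = ((-43/7 - 183) + 787)/(-22584) = (-1324/7 + 787)*(-1/22584) = (4185/7)*(-1/22584) = -1395/52696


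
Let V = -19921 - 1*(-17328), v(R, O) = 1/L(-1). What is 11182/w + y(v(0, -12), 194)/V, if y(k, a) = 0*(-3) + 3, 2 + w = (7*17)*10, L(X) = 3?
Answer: 14495681/1540242 ≈ 9.4113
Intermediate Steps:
v(R, O) = ⅓ (v(R, O) = 1/3 = ⅓)
w = 1188 (w = -2 + (7*17)*10 = -2 + 119*10 = -2 + 1190 = 1188)
y(k, a) = 3 (y(k, a) = 0 + 3 = 3)
V = -2593 (V = -19921 + 17328 = -2593)
11182/w + y(v(0, -12), 194)/V = 11182/1188 + 3/(-2593) = 11182*(1/1188) + 3*(-1/2593) = 5591/594 - 3/2593 = 14495681/1540242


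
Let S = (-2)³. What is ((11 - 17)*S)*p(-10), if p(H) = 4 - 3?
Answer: 48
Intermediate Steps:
p(H) = 1
S = -8
((11 - 17)*S)*p(-10) = ((11 - 17)*(-8))*1 = -6*(-8)*1 = 48*1 = 48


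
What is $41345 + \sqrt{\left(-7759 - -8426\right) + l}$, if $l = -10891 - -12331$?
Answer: $41345 + 7 \sqrt{43} \approx 41391.0$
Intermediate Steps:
$l = 1440$ ($l = -10891 + 12331 = 1440$)
$41345 + \sqrt{\left(-7759 - -8426\right) + l} = 41345 + \sqrt{\left(-7759 - -8426\right) + 1440} = 41345 + \sqrt{\left(-7759 + 8426\right) + 1440} = 41345 + \sqrt{667 + 1440} = 41345 + \sqrt{2107} = 41345 + 7 \sqrt{43}$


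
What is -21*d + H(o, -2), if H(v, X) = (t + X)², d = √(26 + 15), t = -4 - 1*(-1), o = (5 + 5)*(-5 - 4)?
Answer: 25 - 21*√41 ≈ -109.47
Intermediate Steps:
o = -90 (o = 10*(-9) = -90)
t = -3 (t = -4 + 1 = -3)
d = √41 ≈ 6.4031
H(v, X) = (-3 + X)²
-21*d + H(o, -2) = -21*√41 + (-3 - 2)² = -21*√41 + (-5)² = -21*√41 + 25 = 25 - 21*√41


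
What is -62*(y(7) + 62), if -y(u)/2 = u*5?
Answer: 496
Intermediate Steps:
y(u) = -10*u (y(u) = -2*u*5 = -10*u)
-62*(y(7) + 62) = -62*(-10*7 + 62) = -62*(-70 + 62) = -62*(-8) = 496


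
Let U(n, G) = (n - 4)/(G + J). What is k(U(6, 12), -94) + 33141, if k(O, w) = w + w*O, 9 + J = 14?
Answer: 561611/17 ≈ 33036.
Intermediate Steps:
J = 5 (J = -9 + 14 = 5)
U(n, G) = (-4 + n)/(5 + G) (U(n, G) = (n - 4)/(G + 5) = (-4 + n)/(5 + G))
k(O, w) = w + O*w
k(U(6, 12), -94) + 33141 = -94*(1 + (-4 + 6)/(5 + 12)) + 33141 = -94*(1 + 2/17) + 33141 = -94*19/17 + 33141 = -1786/17 + 33141 = 561611/17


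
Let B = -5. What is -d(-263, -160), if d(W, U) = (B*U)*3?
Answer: -2400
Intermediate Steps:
d(W, U) = -15*U (d(W, U) = -5*U*3 = -15*U)
-d(-263, -160) = -(-15)*(-160) = -1*2400 = -2400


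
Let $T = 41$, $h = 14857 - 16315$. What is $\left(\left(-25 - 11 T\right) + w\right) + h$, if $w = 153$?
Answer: $-1781$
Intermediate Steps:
$h = -1458$ ($h = 14857 - 16315 = -1458$)
$\left(\left(-25 - 11 T\right) + w\right) + h = \left(\left(-25 - 451\right) + 153\right) - 1458 = \left(-476 + 153\right) - 1458 = -323 - 1458 = -1781$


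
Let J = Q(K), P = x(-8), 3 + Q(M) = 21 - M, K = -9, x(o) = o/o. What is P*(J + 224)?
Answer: 251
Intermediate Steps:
x(o) = 1
Q(M) = 18 - M (Q(M) = -3 + (21 - M) = 18 - M)
P = 1
J = 27 (J = 18 - 1*(-9) = 18 + 9 = 27)
P*(J + 224) = 1*(27 + 224) = 1*251 = 251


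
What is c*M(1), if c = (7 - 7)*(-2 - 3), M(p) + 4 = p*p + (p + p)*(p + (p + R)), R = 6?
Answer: 0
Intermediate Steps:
M(p) = -4 + p² + 2*p*(6 + 2*p) (M(p) = -4 + (p*p + (p + p)*(p + (p + 6))) = -4 + (p² + (2*p)*(p + (6 + p))) = -4 + (p² + (2*p)*(6 + 2*p)) = -4 + (p² + 2*p*(6 + 2*p)) = -4 + p² + 2*p*(6 + 2*p))
c = 0 (c = 0*(-5) = 0)
c*M(1) = 0*(-4 + 5*1² + 12*1) = 0*(-4 + 5*1 + 12) = 0*(-4 + 5 + 12) = 0*13 = 0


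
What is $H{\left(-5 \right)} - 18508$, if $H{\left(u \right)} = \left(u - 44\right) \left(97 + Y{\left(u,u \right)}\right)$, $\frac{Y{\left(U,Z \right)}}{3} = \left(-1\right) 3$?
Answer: $-22820$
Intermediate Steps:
$Y{\left(U,Z \right)} = -9$ ($Y{\left(U,Z \right)} = 3 \left(\left(-1\right) 3\right) = 3 \left(-3\right) = -9$)
$H{\left(u \right)} = -3872 + 88 u$ ($H{\left(u \right)} = \left(u - 44\right) \left(97 - 9\right) = \left(-44 + u\right) 88 = -3872 + 88 u$)
$H{\left(-5 \right)} - 18508 = \left(-3872 + 88 \left(-5\right)\right) - 18508 = \left(-3872 - 440\right) - 18508 = -4312 - 18508 = -22820$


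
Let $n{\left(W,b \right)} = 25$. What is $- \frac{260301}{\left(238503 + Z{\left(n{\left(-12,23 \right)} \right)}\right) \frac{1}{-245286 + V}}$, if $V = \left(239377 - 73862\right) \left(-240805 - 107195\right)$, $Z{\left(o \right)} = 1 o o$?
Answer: $\frac{7496599206705543}{119564} \approx 6.2699 \cdot 10^{10}$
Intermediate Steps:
$Z{\left(o \right)} = o^{2}$ ($Z{\left(o \right)} = o o = o^{2}$)
$V = -57599220000$ ($V = 165515 \left(-348000\right) = -57599220000$)
$- \frac{260301}{\left(238503 + Z{\left(n{\left(-12,23 \right)} \right)}\right) \frac{1}{-245286 + V}} = - \frac{260301}{\left(238503 + 25^{2}\right) \frac{1}{-245286 - 57599220000}} = - \frac{260301}{\left(238503 + 625\right) \frac{1}{-57599465286}} = - \frac{260301}{239128 \left(- \frac{1}{57599465286}\right)} = - \frac{260301}{- \frac{119564}{28799732643}} = \left(-260301\right) \left(- \frac{28799732643}{119564}\right) = \frac{7496599206705543}{119564}$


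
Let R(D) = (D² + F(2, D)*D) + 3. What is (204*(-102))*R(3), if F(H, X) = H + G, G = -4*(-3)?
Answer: -1123632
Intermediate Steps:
G = 12
F(H, X) = 12 + H (F(H, X) = H + 12 = 12 + H)
R(D) = 3 + D² + 14*D (R(D) = (D² + (12 + 2)*D) + 3 = (D² + 14*D) + 3 = 3 + D² + 14*D)
(204*(-102))*R(3) = (204*(-102))*(3 + 3² + 14*3) = -20808*(3 + 9 + 42) = -20808*54 = -1123632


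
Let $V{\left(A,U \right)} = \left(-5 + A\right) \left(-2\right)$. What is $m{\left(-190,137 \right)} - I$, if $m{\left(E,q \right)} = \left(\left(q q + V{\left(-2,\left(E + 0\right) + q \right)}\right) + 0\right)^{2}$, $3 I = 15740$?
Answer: $\frac{1058387527}{3} \approx 3.528 \cdot 10^{8}$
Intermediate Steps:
$I = \frac{15740}{3}$ ($I = \frac{1}{3} \cdot 15740 = \frac{15740}{3} \approx 5246.7$)
$V{\left(A,U \right)} = 10 - 2 A$
$m{\left(E,q \right)} = \left(14 + q^{2}\right)^{2}$ ($m{\left(E,q \right)} = \left(\left(q q + \left(10 - -4\right)\right) + 0\right)^{2} = \left(\left(q^{2} + \left(10 + 4\right)\right) + 0\right)^{2} = \left(\left(q^{2} + 14\right) + 0\right)^{2} = \left(\left(14 + q^{2}\right) + 0\right)^{2} = \left(14 + q^{2}\right)^{2}$)
$m{\left(-190,137 \right)} - I = \left(14 + 137^{2}\right)^{2} - \frac{15740}{3} = \left(14 + 18769\right)^{2} - \frac{15740}{3} = 18783^{2} - \frac{15740}{3} = 352801089 - \frac{15740}{3} = \frac{1058387527}{3}$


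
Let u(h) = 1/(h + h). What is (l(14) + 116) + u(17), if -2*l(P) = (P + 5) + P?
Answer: 1692/17 ≈ 99.529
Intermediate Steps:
u(h) = 1/(2*h)
l(P) = -5/2 - P (l(P) = -((P + 5) + P)/2 = -((5 + P) + P)/2 = -(5 + 2*P)/2 = -5/2 - P)
(l(14) + 116) + u(17) = ((-5/2 - 1*14) + 116) + (1/2)/17 = ((-5/2 - 14) + 116) + (1/2)*(1/17) = (-33/2 + 116) + 1/34 = 199/2 + 1/34 = 1692/17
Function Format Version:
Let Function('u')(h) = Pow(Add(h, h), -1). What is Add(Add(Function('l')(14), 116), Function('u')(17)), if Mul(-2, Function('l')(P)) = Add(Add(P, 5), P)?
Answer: Rational(1692, 17) ≈ 99.529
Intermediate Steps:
Function('u')(h) = Mul(Rational(1, 2), Pow(h, -1)) (Function('u')(h) = Pow(Mul(2, h), -1) = Mul(Rational(1, 2), Pow(h, -1)))
Function('l')(P) = Add(Rational(-5, 2), Mul(-1, P)) (Function('l')(P) = Mul(Rational(-1, 2), Add(Add(P, 5), P)) = Mul(Rational(-1, 2), Add(Add(5, P), P)) = Mul(Rational(-1, 2), Add(5, Mul(2, P))) = Add(Rational(-5, 2), Mul(-1, P)))
Add(Add(Function('l')(14), 116), Function('u')(17)) = Add(Add(Add(Rational(-5, 2), Mul(-1, 14)), 116), Mul(Rational(1, 2), Pow(17, -1))) = Add(Add(Add(Rational(-5, 2), -14), 116), Mul(Rational(1, 2), Rational(1, 17))) = Add(Add(Rational(-33, 2), 116), Rational(1, 34)) = Add(Rational(199, 2), Rational(1, 34)) = Rational(1692, 17)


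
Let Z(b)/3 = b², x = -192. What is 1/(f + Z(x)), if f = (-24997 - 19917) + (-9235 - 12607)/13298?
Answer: 6649/436682101 ≈ 1.5226e-5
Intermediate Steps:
f = -298644107/6649 (f = -44914 - 21842*1/13298 = -44914 - 10921/6649 = -298644107/6649 ≈ -44916.)
Z(b) = 3*b²
1/(f + Z(x)) = 1/(-298644107/6649 + 3*(-192)²) = 1/(-298644107/6649 + 3*36864) = 1/(-298644107/6649 + 110592) = 1/(436682101/6649) = 6649/436682101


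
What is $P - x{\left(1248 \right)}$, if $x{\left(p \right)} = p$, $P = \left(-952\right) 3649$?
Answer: $-3475096$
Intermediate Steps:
$P = -3473848$
$P - x{\left(1248 \right)} = -3473848 - 1248 = -3475096$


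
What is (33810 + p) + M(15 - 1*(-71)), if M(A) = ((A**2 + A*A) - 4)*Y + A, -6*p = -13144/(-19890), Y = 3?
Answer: 2334883814/29835 ≈ 78260.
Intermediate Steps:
p = -3286/29835 (p = -(-6572)/(3*(-19890)) = -(-6572)*(-1)/(3*19890) = -1/6*6572/9945 = -3286/29835 ≈ -0.11014)
M(A) = -12 + A + 6*A**2 (M(A) = ((A**2 + A*A) - 4)*3 + A = ((A**2 + A**2) - 4)*3 + A = (2*A**2 - 4)*3 + A = (-4 + 2*A**2)*3 + A = (-12 + 6*A**2) + A = -12 + A + 6*A**2)
(33810 + p) + M(15 - 1*(-71)) = (33810 - 3286/29835) + (-12 + (15 - 1*(-71)) + 6*(15 - 1*(-71))**2) = 1008718064/29835 + (-12 + (15 + 71) + 6*(15 + 71)**2) = 1008718064/29835 + (-12 + 86 + 6*86**2) = 1008718064/29835 + (-12 + 86 + 6*7396) = 1008718064/29835 + (-12 + 86 + 44376) = 1008718064/29835 + 44450 = 2334883814/29835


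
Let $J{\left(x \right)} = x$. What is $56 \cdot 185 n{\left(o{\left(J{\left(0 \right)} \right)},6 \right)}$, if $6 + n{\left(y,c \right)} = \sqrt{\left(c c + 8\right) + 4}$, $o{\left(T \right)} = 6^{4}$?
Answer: $-62160 + 41440 \sqrt{3} \approx 9616.2$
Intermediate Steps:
$o{\left(T \right)} = 1296$
$n{\left(y,c \right)} = -6 + \sqrt{12 + c^{2}}$ ($n{\left(y,c \right)} = -6 + \sqrt{\left(c c + 8\right) + 4} = -6 + \sqrt{\left(c^{2} + 8\right) + 4} = -6 + \sqrt{\left(8 + c^{2}\right) + 4} = -6 + \sqrt{12 + c^{2}}$)
$56 \cdot 185 n{\left(o{\left(J{\left(0 \right)} \right)},6 \right)} = 56 \cdot 185 \left(-6 + \sqrt{12 + 6^{2}}\right) = 10360 \left(-6 + \sqrt{12 + 36}\right) = 10360 \left(-6 + \sqrt{48}\right) = 10360 \left(-6 + 4 \sqrt{3}\right) = -62160 + 41440 \sqrt{3}$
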